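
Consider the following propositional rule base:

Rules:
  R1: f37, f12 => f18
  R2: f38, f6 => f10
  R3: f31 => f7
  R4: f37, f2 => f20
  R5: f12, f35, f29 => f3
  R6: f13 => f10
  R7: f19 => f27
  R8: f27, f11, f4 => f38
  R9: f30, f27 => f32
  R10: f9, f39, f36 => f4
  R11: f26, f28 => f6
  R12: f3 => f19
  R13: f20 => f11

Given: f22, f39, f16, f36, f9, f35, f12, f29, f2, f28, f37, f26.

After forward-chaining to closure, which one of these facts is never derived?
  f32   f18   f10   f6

[1] R1 [f37, f12 => f18]; R4 [f37, f2 => f20]; R5 [f12, f35, f29 => f3]; R10 [f9, f39, f36 => f4]; R11 [f26, f28 => f6]. ⇒ new: f18, f20, f3, f4, f6.
[2] R12 [f3 => f19]; R13 [f20 => f11]. ⇒ new: f19, f11.
[3] R7 [f19 => f27]. ⇒ new: f27.
[4] R8 [f27, f11, f4 => f38]. ⇒ new: f38.
[5] R2 [f38, f6 => f10]. ⇒ new: f10.
Derived: f6 (round 1), f18 (round 1), f10 (round 5). f32 never appears in any round.

f32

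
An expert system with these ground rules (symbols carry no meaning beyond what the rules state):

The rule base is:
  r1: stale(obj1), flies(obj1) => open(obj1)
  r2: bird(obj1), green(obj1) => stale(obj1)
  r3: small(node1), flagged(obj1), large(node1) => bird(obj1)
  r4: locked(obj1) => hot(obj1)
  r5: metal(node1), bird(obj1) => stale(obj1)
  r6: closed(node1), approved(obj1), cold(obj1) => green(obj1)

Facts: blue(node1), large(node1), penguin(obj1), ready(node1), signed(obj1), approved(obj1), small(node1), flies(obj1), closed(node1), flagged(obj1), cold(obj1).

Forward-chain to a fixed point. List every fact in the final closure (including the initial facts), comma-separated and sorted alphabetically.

Round 1: r3 [small(node1), flagged(obj1), large(node1) => bird(obj1)]; r6 [closed(node1), approved(obj1), cold(obj1) => green(obj1)]. New: bird(obj1), green(obj1).
Round 2: r2 [bird(obj1), green(obj1) => stale(obj1)]. New: stale(obj1).
Round 3: r1 [stale(obj1), flies(obj1) => open(obj1)]. New: open(obj1).

approved(obj1), bird(obj1), blue(node1), closed(node1), cold(obj1), flagged(obj1), flies(obj1), green(obj1), large(node1), open(obj1), penguin(obj1), ready(node1), signed(obj1), small(node1), stale(obj1)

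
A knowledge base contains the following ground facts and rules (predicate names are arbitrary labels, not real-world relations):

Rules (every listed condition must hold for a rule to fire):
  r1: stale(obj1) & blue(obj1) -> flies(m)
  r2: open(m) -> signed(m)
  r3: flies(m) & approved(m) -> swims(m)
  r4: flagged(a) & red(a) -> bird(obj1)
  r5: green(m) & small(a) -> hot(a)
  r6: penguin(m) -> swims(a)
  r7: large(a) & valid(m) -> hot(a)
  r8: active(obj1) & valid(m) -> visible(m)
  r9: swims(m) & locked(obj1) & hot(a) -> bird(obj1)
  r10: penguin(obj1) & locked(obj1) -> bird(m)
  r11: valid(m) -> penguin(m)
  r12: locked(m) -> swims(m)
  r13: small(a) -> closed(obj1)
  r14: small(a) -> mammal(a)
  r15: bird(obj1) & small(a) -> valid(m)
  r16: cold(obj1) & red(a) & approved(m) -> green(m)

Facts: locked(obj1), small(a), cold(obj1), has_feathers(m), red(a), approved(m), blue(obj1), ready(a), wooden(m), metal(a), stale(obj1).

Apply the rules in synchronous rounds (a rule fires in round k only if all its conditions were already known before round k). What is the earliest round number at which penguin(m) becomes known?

5

Round 1 fires r1, r13, r14, r16, giving flies(m), closed(obj1), mammal(a), green(m).
Round 2 fires r3, r5, giving swims(m), hot(a).
Round 3 fires r9, giving bird(obj1).
Round 4 fires r15, giving valid(m).
Round 5 fires r11, giving penguin(m).
penguin(m) first appears in round 5.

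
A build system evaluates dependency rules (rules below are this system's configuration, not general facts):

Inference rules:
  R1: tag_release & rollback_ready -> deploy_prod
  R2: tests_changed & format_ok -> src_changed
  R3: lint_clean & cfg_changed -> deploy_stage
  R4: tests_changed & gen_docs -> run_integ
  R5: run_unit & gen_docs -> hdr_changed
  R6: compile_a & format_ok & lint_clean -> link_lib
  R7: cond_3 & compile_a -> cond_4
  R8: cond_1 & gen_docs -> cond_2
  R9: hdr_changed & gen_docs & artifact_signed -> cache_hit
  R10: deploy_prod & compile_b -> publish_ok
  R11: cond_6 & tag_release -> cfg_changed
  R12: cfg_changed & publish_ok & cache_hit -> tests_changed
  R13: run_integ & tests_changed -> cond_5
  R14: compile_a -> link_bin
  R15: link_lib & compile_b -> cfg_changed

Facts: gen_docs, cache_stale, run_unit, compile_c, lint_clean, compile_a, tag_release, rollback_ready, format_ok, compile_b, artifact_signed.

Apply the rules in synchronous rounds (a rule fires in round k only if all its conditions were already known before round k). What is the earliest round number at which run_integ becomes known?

Round 1: R1 [tag_release & rollback_ready -> deploy_prod]; R5 [run_unit & gen_docs -> hdr_changed]; R6 [compile_a & format_ok & lint_clean -> link_lib]; R14 [compile_a -> link_bin]. New: deploy_prod, hdr_changed, link_lib, link_bin.
Round 2: R9 [hdr_changed & gen_docs & artifact_signed -> cache_hit]; R10 [deploy_prod & compile_b -> publish_ok]; R15 [link_lib & compile_b -> cfg_changed]. New: cache_hit, publish_ok, cfg_changed.
Round 3: R3 [lint_clean & cfg_changed -> deploy_stage]; R12 [cfg_changed & publish_ok & cache_hit -> tests_changed]. New: deploy_stage, tests_changed.
Round 4: R2 [tests_changed & format_ok -> src_changed]; R4 [tests_changed & gen_docs -> run_integ]. New: src_changed, run_integ.
run_integ first appears in round 4.

4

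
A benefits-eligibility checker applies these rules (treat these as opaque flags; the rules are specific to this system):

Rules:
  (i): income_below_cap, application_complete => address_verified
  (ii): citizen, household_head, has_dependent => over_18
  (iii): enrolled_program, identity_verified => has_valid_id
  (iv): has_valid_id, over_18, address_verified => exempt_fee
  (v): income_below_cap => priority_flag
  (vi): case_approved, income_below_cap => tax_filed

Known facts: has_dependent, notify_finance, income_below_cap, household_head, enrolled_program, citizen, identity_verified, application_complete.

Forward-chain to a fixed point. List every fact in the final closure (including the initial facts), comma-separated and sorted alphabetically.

Round 1: (i) [income_below_cap, application_complete => address_verified]; (ii) [citizen, household_head, has_dependent => over_18]; (iii) [enrolled_program, identity_verified => has_valid_id]; (v) [income_below_cap => priority_flag]. Adds address_verified, over_18, has_valid_id, priority_flag.
Round 2: (iv) [has_valid_id, over_18, address_verified => exempt_fee]. Adds exempt_fee.

address_verified, application_complete, citizen, enrolled_program, exempt_fee, has_dependent, has_valid_id, household_head, identity_verified, income_below_cap, notify_finance, over_18, priority_flag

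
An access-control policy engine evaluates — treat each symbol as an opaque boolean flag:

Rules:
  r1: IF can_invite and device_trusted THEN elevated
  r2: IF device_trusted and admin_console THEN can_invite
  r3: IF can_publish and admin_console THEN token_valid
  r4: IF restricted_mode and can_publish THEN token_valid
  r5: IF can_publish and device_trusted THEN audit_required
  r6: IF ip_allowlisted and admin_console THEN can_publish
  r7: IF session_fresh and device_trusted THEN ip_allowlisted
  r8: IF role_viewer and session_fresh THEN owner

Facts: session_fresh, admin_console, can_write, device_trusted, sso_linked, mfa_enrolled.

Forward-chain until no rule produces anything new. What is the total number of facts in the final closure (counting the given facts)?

12

Round 1 fires r2, r7, giving can_invite, ip_allowlisted.
Round 2 fires r1, r6, giving elevated, can_publish.
Round 3 fires r3, r5, giving token_valid, audit_required.
Closure: {admin_console, audit_required, can_invite, can_publish, can_write, device_trusted, elevated, ip_allowlisted, mfa_enrolled, session_fresh, sso_linked, token_valid} — 12 facts.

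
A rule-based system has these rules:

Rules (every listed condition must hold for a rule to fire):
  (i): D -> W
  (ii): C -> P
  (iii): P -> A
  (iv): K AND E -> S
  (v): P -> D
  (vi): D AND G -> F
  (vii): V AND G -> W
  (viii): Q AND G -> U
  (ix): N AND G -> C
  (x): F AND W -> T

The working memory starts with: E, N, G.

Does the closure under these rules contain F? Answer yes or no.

yes

Round 1: (ix) [N AND G -> C]. Adds C.
Round 2: (ii) [C -> P]. Adds P.
Round 3: (iii) [P -> A]; (v) [P -> D]. Adds A, D.
Round 4: (i) [D -> W]; (vi) [D AND G -> F]. Adds W, F.
Round 5: (x) [F AND W -> T]. Adds T.
F appears in round 4, so it is derivable.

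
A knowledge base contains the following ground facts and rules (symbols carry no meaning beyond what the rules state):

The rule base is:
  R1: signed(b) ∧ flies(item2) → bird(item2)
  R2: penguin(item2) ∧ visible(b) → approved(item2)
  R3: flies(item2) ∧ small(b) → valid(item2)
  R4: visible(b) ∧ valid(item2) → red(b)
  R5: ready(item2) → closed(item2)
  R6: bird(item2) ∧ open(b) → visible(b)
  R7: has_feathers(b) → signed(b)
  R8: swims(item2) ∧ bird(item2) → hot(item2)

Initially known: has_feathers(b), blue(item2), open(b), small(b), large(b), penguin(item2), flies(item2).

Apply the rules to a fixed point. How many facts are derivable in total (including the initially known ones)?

Round 1 fires R3, R7, giving valid(item2), signed(b).
Round 2 fires R1, giving bird(item2).
Round 3 fires R6, giving visible(b).
Round 4 fires R2, R4, giving approved(item2), red(b).
Closure: {approved(item2), bird(item2), blue(item2), flies(item2), has_feathers(b), large(b), open(b), penguin(item2), red(b), signed(b), small(b), valid(item2), visible(b)} — 13 facts.

13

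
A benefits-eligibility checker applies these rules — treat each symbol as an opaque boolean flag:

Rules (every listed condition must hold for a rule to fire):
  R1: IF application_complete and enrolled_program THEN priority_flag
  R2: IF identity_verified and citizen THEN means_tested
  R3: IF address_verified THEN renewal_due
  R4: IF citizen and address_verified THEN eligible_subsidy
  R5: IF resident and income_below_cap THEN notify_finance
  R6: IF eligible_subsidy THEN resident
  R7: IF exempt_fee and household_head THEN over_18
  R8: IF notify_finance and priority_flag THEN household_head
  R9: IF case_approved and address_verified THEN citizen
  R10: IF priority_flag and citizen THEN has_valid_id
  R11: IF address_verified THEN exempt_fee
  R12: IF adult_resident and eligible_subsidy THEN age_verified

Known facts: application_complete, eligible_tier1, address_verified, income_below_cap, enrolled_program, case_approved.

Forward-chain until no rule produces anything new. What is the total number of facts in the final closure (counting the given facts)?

[1] R1 [IF application_complete and enrolled_program THEN priority_flag]; R3 [IF address_verified THEN renewal_due]; R9 [IF case_approved and address_verified THEN citizen]; R11 [IF address_verified THEN exempt_fee]. ⇒ new: priority_flag, renewal_due, citizen, exempt_fee.
[2] R4 [IF citizen and address_verified THEN eligible_subsidy]; R10 [IF priority_flag and citizen THEN has_valid_id]. ⇒ new: eligible_subsidy, has_valid_id.
[3] R6 [IF eligible_subsidy THEN resident]. ⇒ new: resident.
[4] R5 [IF resident and income_below_cap THEN notify_finance]. ⇒ new: notify_finance.
[5] R8 [IF notify_finance and priority_flag THEN household_head]. ⇒ new: household_head.
[6] R7 [IF exempt_fee and household_head THEN over_18]. ⇒ new: over_18.
Closure: {address_verified, application_complete, case_approved, citizen, eligible_subsidy, eligible_tier1, enrolled_program, exempt_fee, has_valid_id, household_head, income_below_cap, notify_finance, over_18, priority_flag, renewal_due, resident} — 16 facts.

16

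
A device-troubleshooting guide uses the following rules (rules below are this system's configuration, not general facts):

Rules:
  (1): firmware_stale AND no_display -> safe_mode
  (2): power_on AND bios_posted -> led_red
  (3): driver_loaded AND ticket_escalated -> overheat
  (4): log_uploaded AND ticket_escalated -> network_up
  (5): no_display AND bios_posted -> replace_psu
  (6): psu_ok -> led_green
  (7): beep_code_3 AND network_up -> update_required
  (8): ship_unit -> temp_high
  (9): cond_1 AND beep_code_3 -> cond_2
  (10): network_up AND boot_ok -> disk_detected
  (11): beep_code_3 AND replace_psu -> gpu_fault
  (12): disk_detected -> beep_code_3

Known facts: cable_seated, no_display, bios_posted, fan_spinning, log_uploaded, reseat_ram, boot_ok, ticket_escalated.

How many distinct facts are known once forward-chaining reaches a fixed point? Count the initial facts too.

14

Round 1 — (4), (5), derive network_up, replace_psu.
Round 2 — (10), derive disk_detected.
Round 3 — (12), derive beep_code_3.
Round 4 — (7), (11), derive update_required, gpu_fault.
Closure: {beep_code_3, bios_posted, boot_ok, cable_seated, disk_detected, fan_spinning, gpu_fault, log_uploaded, network_up, no_display, replace_psu, reseat_ram, ticket_escalated, update_required} — 14 facts.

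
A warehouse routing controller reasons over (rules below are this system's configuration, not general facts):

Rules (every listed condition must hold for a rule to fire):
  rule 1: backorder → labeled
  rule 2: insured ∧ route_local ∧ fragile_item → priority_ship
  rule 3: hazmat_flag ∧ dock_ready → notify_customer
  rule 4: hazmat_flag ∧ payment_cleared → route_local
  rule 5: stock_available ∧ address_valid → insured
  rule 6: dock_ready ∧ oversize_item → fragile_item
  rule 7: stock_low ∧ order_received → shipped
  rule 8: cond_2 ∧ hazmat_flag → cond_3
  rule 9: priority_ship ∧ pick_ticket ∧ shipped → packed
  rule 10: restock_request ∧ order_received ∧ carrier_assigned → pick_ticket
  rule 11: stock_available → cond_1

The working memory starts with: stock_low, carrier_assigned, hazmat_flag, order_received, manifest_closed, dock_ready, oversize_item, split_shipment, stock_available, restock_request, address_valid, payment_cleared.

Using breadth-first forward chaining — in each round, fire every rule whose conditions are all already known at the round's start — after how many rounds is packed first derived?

Round 1: rule 3 [hazmat_flag ∧ dock_ready → notify_customer]; rule 4 [hazmat_flag ∧ payment_cleared → route_local]; rule 5 [stock_available ∧ address_valid → insured]; rule 6 [dock_ready ∧ oversize_item → fragile_item]; rule 7 [stock_low ∧ order_received → shipped]; rule 10 [restock_request ∧ order_received ∧ carrier_assigned → pick_ticket]; rule 11 [stock_available → cond_1]. New: notify_customer, route_local, insured, fragile_item, shipped, pick_ticket, cond_1.
Round 2: rule 2 [insured ∧ route_local ∧ fragile_item → priority_ship]. New: priority_ship.
Round 3: rule 9 [priority_ship ∧ pick_ticket ∧ shipped → packed]. New: packed.
packed first appears in round 3.

3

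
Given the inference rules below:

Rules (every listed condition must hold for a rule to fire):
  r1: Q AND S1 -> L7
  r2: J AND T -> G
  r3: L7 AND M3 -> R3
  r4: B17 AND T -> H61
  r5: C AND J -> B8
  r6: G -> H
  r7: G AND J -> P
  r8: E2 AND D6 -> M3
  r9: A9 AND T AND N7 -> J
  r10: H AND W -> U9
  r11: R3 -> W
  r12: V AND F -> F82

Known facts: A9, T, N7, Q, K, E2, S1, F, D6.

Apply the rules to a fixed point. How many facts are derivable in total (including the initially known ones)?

18

Round 1: r1 [Q AND S1 -> L7]; r8 [E2 AND D6 -> M3]; r9 [A9 AND T AND N7 -> J]. New: L7, M3, J.
Round 2: r2 [J AND T -> G]; r3 [L7 AND M3 -> R3]. New: G, R3.
Round 3: r6 [G -> H]; r7 [G AND J -> P]; r11 [R3 -> W]. New: H, P, W.
Round 4: r10 [H AND W -> U9]. New: U9.
Closure: {A9, D6, E2, F, G, H, J, K, L7, M3, N7, P, Q, R3, S1, T, U9, W} — 18 facts.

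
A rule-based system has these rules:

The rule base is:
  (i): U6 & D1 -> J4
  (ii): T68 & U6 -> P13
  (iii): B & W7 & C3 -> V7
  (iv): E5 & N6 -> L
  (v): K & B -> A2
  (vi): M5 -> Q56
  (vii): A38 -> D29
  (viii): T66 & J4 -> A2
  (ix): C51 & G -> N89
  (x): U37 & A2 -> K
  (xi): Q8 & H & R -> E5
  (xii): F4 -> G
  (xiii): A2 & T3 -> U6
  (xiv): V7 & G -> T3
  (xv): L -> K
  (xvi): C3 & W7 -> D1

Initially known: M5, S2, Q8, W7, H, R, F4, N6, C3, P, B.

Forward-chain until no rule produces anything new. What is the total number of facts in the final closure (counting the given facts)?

22

[1] (iii) [B & W7 & C3 -> V7]; (vi) [M5 -> Q56]; (xi) [Q8 & H & R -> E5]; (xii) [F4 -> G]; (xvi) [C3 & W7 -> D1]. ⇒ new: V7, Q56, E5, G, D1.
[2] (iv) [E5 & N6 -> L]; (xiv) [V7 & G -> T3]. ⇒ new: L, T3.
[3] (xv) [L -> K]. ⇒ new: K.
[4] (v) [K & B -> A2]. ⇒ new: A2.
[5] (xiii) [A2 & T3 -> U6]. ⇒ new: U6.
[6] (i) [U6 & D1 -> J4]. ⇒ new: J4.
Closure: {A2, B, C3, D1, E5, F4, G, H, J4, K, L, M5, N6, P, Q56, Q8, R, S2, T3, U6, V7, W7} — 22 facts.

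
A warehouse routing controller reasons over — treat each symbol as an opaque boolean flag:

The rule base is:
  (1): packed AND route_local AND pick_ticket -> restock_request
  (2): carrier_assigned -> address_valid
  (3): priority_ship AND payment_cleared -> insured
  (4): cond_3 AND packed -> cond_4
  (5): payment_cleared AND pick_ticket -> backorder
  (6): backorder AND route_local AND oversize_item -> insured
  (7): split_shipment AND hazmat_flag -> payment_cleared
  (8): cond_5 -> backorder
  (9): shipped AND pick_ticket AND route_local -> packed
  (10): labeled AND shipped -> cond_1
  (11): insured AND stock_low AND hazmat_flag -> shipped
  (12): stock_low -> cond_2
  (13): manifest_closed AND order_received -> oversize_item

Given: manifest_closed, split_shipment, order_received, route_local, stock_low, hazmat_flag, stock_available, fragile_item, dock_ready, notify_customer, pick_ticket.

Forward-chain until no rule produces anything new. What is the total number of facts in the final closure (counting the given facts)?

[1] (7) [split_shipment AND hazmat_flag -> payment_cleared]; (12) [stock_low -> cond_2]; (13) [manifest_closed AND order_received -> oversize_item]. ⇒ new: payment_cleared, cond_2, oversize_item.
[2] (5) [payment_cleared AND pick_ticket -> backorder]. ⇒ new: backorder.
[3] (6) [backorder AND route_local AND oversize_item -> insured]. ⇒ new: insured.
[4] (11) [insured AND stock_low AND hazmat_flag -> shipped]. ⇒ new: shipped.
[5] (9) [shipped AND pick_ticket AND route_local -> packed]. ⇒ new: packed.
[6] (1) [packed AND route_local AND pick_ticket -> restock_request]. ⇒ new: restock_request.
Closure: {backorder, cond_2, dock_ready, fragile_item, hazmat_flag, insured, manifest_closed, notify_customer, order_received, oversize_item, packed, payment_cleared, pick_ticket, restock_request, route_local, shipped, split_shipment, stock_available, stock_low} — 19 facts.

19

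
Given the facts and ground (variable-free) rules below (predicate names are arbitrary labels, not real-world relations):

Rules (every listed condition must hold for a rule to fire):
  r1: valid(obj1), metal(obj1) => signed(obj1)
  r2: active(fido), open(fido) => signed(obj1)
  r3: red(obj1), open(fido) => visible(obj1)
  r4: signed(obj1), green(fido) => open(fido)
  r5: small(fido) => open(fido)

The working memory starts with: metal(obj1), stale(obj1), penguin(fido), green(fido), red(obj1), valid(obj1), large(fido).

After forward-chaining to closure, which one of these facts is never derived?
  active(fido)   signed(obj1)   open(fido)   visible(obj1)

[1] r1 [valid(obj1), metal(obj1) => signed(obj1)]. ⇒ new: signed(obj1).
[2] r4 [signed(obj1), green(fido) => open(fido)]. ⇒ new: open(fido).
[3] r3 [red(obj1), open(fido) => visible(obj1)]. ⇒ new: visible(obj1).
Derived: open(fido) (round 2), visible(obj1) (round 3), signed(obj1) (round 1). active(fido) never appears in any round.

active(fido)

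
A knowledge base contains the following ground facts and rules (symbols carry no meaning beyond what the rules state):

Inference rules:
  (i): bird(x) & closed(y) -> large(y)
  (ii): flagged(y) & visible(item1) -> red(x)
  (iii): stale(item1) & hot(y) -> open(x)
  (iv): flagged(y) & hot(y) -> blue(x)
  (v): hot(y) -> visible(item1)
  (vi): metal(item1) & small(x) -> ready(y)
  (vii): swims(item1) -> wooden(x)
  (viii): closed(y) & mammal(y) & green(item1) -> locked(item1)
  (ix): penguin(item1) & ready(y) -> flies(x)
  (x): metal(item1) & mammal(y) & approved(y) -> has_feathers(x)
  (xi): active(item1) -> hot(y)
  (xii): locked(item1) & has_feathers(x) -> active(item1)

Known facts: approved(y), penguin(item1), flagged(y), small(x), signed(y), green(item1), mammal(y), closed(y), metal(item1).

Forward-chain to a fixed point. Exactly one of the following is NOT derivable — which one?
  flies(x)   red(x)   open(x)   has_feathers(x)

open(x)

Round 1 — (vi), (viii), (x), derive ready(y), locked(item1), has_feathers(x).
Round 2 — (ix), (xii), derive flies(x), active(item1).
Round 3 — (xi), derive hot(y).
Round 4 — (iv), (v), derive blue(x), visible(item1).
Round 5 — (ii), derive red(x).
Derived: flies(x) (round 2), has_feathers(x) (round 1), red(x) (round 5). open(x) never appears in any round.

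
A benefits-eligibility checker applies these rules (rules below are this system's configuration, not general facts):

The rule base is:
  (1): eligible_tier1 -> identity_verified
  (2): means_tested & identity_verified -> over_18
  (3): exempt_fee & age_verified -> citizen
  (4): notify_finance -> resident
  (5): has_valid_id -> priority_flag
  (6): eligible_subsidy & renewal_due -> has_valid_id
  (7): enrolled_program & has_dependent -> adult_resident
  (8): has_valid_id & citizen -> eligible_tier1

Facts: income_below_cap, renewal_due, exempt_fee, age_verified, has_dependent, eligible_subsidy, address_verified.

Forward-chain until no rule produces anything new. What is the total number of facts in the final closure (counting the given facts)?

Round 1: (3) [exempt_fee & age_verified -> citizen]; (6) [eligible_subsidy & renewal_due -> has_valid_id]. Adds citizen, has_valid_id.
Round 2: (5) [has_valid_id -> priority_flag]; (8) [has_valid_id & citizen -> eligible_tier1]. Adds priority_flag, eligible_tier1.
Round 3: (1) [eligible_tier1 -> identity_verified]. Adds identity_verified.
Closure: {address_verified, age_verified, citizen, eligible_subsidy, eligible_tier1, exempt_fee, has_dependent, has_valid_id, identity_verified, income_below_cap, priority_flag, renewal_due} — 12 facts.

12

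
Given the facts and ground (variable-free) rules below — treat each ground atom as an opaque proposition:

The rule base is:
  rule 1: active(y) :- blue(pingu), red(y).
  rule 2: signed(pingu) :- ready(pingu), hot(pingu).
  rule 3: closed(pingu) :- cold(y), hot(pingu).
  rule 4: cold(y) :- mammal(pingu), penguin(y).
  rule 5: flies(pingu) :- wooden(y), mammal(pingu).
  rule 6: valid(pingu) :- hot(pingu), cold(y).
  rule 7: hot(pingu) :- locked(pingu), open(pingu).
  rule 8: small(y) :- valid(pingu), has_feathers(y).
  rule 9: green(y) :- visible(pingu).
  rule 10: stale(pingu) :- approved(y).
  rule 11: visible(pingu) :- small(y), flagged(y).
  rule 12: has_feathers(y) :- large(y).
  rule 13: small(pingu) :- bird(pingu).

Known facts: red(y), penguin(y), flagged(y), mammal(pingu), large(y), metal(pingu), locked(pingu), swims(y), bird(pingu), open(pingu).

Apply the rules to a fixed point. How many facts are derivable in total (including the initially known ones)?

Round 1: rule 4 [cold(y) :- mammal(pingu), penguin(y).]; rule 7 [hot(pingu) :- locked(pingu), open(pingu).]; rule 12 [has_feathers(y) :- large(y).]; rule 13 [small(pingu) :- bird(pingu).]. New: cold(y), hot(pingu), has_feathers(y), small(pingu).
Round 2: rule 3 [closed(pingu) :- cold(y), hot(pingu).]; rule 6 [valid(pingu) :- hot(pingu), cold(y).]. New: closed(pingu), valid(pingu).
Round 3: rule 8 [small(y) :- valid(pingu), has_feathers(y).]. New: small(y).
Round 4: rule 11 [visible(pingu) :- small(y), flagged(y).]. New: visible(pingu).
Round 5: rule 9 [green(y) :- visible(pingu).]. New: green(y).
Closure: {bird(pingu), closed(pingu), cold(y), flagged(y), green(y), has_feathers(y), hot(pingu), large(y), locked(pingu), mammal(pingu), metal(pingu), open(pingu), penguin(y), red(y), small(pingu), small(y), swims(y), valid(pingu), visible(pingu)} — 19 facts.

19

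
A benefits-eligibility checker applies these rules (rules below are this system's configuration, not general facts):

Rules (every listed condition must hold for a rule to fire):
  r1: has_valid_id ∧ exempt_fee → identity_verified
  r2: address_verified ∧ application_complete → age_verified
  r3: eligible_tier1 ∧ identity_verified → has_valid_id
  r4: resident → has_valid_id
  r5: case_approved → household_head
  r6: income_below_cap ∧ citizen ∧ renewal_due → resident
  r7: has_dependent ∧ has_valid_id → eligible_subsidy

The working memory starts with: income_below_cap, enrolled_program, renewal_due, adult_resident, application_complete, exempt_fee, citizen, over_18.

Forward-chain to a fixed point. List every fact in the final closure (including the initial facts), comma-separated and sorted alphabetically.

adult_resident, application_complete, citizen, enrolled_program, exempt_fee, has_valid_id, identity_verified, income_below_cap, over_18, renewal_due, resident

Round 1: r6 [income_below_cap ∧ citizen ∧ renewal_due → resident]. Adds resident.
Round 2: r4 [resident → has_valid_id]. Adds has_valid_id.
Round 3: r1 [has_valid_id ∧ exempt_fee → identity_verified]. Adds identity_verified.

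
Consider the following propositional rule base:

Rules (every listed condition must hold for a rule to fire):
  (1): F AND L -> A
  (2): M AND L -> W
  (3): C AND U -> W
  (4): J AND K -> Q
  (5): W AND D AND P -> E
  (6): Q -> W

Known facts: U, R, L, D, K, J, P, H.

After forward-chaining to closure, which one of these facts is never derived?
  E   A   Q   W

[1] (4) [J AND K -> Q]. ⇒ new: Q.
[2] (6) [Q -> W]. ⇒ new: W.
[3] (5) [W AND D AND P -> E]. ⇒ new: E.
Derived: Q (round 1), E (round 3), W (round 2). A never appears in any round.

A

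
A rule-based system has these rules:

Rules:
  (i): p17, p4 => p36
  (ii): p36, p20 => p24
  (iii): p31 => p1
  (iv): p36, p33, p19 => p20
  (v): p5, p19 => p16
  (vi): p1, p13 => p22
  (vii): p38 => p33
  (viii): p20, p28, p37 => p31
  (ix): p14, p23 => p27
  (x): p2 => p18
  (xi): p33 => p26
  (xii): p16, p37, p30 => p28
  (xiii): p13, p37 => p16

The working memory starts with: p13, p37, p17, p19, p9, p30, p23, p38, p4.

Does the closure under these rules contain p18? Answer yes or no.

Round 1 — (i), (vii), (xiii), derive p36, p33, p16.
Round 2 — (iv), (xi), (xii), derive p20, p26, p28.
Round 3 — (ii), (viii), derive p24, p31.
Round 4 — (iii), derive p1.
Round 5 — (vi), derive p22.
Fixed point reached. p18 is concluded only by (x); (x) needs p2 (never derived).

no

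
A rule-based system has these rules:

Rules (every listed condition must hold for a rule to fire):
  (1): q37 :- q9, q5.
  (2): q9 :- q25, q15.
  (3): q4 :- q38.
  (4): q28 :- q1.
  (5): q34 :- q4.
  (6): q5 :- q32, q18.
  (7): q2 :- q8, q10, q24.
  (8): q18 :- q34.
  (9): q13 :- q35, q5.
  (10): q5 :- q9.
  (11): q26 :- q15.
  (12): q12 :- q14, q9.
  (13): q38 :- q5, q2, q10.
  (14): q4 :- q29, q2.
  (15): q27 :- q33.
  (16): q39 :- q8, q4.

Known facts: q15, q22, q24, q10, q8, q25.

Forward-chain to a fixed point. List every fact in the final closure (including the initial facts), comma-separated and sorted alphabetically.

q10, q15, q18, q2, q22, q24, q25, q26, q34, q37, q38, q39, q4, q5, q8, q9

Round 1 fires (2), (7), (11), giving q9, q2, q26.
Round 2 fires (10), giving q5.
Round 3 fires (1), (13), giving q37, q38.
Round 4 fires (3), giving q4.
Round 5 fires (5), (16), giving q34, q39.
Round 6 fires (8), giving q18.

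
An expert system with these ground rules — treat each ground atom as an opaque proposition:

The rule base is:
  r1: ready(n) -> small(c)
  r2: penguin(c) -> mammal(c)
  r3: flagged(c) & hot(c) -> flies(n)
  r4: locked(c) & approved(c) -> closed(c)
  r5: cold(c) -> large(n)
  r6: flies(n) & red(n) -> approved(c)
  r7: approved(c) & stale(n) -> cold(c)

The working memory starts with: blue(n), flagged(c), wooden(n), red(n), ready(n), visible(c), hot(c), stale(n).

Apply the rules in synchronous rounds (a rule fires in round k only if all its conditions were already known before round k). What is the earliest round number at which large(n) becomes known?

4

Round 1: r1 [ready(n) -> small(c)]; r3 [flagged(c) & hot(c) -> flies(n)]. Adds small(c), flies(n).
Round 2: r6 [flies(n) & red(n) -> approved(c)]. Adds approved(c).
Round 3: r7 [approved(c) & stale(n) -> cold(c)]. Adds cold(c).
Round 4: r5 [cold(c) -> large(n)]. Adds large(n).
large(n) first appears in round 4.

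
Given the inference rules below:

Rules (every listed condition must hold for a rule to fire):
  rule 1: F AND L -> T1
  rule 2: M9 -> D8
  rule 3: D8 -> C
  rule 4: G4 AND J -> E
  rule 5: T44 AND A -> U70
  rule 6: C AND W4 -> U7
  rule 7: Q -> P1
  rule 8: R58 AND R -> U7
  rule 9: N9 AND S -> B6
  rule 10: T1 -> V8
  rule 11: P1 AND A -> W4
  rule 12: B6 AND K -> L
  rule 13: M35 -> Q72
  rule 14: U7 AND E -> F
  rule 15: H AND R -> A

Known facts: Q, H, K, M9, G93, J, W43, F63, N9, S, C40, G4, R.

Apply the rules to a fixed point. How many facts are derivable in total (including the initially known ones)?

Round 1: rule 2 [M9 -> D8]; rule 4 [G4 AND J -> E]; rule 7 [Q -> P1]; rule 9 [N9 AND S -> B6]; rule 15 [H AND R -> A]. Adds D8, E, P1, B6, A.
Round 2: rule 3 [D8 -> C]; rule 11 [P1 AND A -> W4]; rule 12 [B6 AND K -> L]. Adds C, W4, L.
Round 3: rule 6 [C AND W4 -> U7]. Adds U7.
Round 4: rule 14 [U7 AND E -> F]. Adds F.
Round 5: rule 1 [F AND L -> T1]. Adds T1.
Round 6: rule 10 [T1 -> V8]. Adds V8.
Closure: {A, B6, C, C40, D8, E, F, F63, G4, G93, H, J, K, L, M9, N9, P1, Q, R, S, T1, U7, V8, W4, W43} — 25 facts.

25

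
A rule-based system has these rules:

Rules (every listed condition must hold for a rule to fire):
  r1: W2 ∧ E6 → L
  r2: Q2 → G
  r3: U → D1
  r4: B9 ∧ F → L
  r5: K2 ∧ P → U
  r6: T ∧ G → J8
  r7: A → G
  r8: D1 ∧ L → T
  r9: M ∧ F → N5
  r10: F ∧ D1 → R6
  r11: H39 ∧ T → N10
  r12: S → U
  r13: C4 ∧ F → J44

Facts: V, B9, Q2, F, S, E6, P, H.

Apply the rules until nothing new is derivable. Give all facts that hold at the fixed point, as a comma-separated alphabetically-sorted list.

B9, D1, E6, F, G, H, J8, L, P, Q2, R6, S, T, U, V

Round 1: r2 [Q2 → G]; r4 [B9 ∧ F → L]; r12 [S → U]. New: G, L, U.
Round 2: r3 [U → D1]. New: D1.
Round 3: r8 [D1 ∧ L → T]; r10 [F ∧ D1 → R6]. New: T, R6.
Round 4: r6 [T ∧ G → J8]. New: J8.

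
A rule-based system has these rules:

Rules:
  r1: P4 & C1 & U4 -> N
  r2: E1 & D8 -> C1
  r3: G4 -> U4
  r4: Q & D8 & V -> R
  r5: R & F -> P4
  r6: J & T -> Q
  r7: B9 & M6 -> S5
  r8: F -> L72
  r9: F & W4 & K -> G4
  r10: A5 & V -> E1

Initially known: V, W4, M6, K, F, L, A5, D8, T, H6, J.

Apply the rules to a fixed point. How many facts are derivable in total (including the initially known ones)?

20

Round 1: r6 [J & T -> Q]; r8 [F -> L72]; r9 [F & W4 & K -> G4]; r10 [A5 & V -> E1]. Adds Q, L72, G4, E1.
Round 2: r2 [E1 & D8 -> C1]; r3 [G4 -> U4]; r4 [Q & D8 & V -> R]. Adds C1, U4, R.
Round 3: r5 [R & F -> P4]. Adds P4.
Round 4: r1 [P4 & C1 & U4 -> N]. Adds N.
Closure: {A5, C1, D8, E1, F, G4, H6, J, K, L, L72, M6, N, P4, Q, R, T, U4, V, W4} — 20 facts.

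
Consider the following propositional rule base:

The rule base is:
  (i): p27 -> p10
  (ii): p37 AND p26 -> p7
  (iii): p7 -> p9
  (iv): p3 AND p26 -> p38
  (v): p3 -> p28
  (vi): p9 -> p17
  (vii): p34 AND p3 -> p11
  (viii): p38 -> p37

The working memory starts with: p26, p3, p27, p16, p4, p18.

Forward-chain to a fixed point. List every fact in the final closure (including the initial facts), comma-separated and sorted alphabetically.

p10, p16, p17, p18, p26, p27, p28, p3, p37, p38, p4, p7, p9

Round 1: (i) [p27 -> p10]; (iv) [p3 AND p26 -> p38]; (v) [p3 -> p28]. New: p10, p38, p28.
Round 2: (viii) [p38 -> p37]. New: p37.
Round 3: (ii) [p37 AND p26 -> p7]. New: p7.
Round 4: (iii) [p7 -> p9]. New: p9.
Round 5: (vi) [p9 -> p17]. New: p17.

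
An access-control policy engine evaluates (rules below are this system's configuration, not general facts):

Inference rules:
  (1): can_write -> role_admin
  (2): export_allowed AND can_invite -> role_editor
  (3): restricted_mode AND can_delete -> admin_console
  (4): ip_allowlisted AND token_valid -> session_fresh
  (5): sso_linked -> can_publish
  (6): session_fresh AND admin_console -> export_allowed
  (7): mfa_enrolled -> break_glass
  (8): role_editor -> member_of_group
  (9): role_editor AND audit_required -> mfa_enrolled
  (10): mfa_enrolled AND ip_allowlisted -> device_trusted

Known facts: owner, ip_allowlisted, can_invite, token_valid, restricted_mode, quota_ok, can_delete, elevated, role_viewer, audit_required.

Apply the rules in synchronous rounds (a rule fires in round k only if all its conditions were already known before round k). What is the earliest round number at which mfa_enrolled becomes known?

Round 1 — (3), (4), derive admin_console, session_fresh.
Round 2 — (6), derive export_allowed.
Round 3 — (2), derive role_editor.
Round 4 — (8), (9), derive member_of_group, mfa_enrolled.
mfa_enrolled first appears in round 4.

4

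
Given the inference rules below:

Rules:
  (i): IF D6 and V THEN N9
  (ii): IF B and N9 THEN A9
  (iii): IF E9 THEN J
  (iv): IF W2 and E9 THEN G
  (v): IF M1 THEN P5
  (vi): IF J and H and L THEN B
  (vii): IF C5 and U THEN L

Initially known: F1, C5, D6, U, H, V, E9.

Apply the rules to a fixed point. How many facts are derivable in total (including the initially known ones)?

[1] (i) [IF D6 and V THEN N9]; (iii) [IF E9 THEN J]; (vii) [IF C5 and U THEN L]. ⇒ new: N9, J, L.
[2] (vi) [IF J and H and L THEN B]. ⇒ new: B.
[3] (ii) [IF B and N9 THEN A9]. ⇒ new: A9.
Closure: {A9, B, C5, D6, E9, F1, H, J, L, N9, U, V} — 12 facts.

12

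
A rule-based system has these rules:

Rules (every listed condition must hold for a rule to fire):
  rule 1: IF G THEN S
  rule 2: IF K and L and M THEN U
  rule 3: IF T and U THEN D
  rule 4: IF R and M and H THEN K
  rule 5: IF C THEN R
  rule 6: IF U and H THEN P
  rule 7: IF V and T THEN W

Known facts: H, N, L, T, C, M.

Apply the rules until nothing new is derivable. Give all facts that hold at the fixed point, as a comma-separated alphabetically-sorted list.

Round 1: rule 5 [IF C THEN R]. New: R.
Round 2: rule 4 [IF R and M and H THEN K]. New: K.
Round 3: rule 2 [IF K and L and M THEN U]. New: U.
Round 4: rule 3 [IF T and U THEN D]; rule 6 [IF U and H THEN P]. New: D, P.

C, D, H, K, L, M, N, P, R, T, U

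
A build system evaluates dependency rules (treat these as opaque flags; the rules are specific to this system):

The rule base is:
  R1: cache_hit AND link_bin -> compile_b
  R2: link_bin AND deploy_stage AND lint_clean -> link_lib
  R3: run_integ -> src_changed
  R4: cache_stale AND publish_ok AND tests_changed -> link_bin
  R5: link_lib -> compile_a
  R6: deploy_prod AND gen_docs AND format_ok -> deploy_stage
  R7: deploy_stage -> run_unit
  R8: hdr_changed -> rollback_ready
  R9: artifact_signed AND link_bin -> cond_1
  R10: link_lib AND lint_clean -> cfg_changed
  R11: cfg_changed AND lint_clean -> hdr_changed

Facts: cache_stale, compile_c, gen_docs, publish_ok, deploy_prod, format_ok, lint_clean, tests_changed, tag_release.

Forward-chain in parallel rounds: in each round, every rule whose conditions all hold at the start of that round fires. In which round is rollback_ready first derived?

5

Round 1: R4 [cache_stale AND publish_ok AND tests_changed -> link_bin]; R6 [deploy_prod AND gen_docs AND format_ok -> deploy_stage]. New: link_bin, deploy_stage.
Round 2: R2 [link_bin AND deploy_stage AND lint_clean -> link_lib]; R7 [deploy_stage -> run_unit]. New: link_lib, run_unit.
Round 3: R5 [link_lib -> compile_a]; R10 [link_lib AND lint_clean -> cfg_changed]. New: compile_a, cfg_changed.
Round 4: R11 [cfg_changed AND lint_clean -> hdr_changed]. New: hdr_changed.
Round 5: R8 [hdr_changed -> rollback_ready]. New: rollback_ready.
rollback_ready first appears in round 5.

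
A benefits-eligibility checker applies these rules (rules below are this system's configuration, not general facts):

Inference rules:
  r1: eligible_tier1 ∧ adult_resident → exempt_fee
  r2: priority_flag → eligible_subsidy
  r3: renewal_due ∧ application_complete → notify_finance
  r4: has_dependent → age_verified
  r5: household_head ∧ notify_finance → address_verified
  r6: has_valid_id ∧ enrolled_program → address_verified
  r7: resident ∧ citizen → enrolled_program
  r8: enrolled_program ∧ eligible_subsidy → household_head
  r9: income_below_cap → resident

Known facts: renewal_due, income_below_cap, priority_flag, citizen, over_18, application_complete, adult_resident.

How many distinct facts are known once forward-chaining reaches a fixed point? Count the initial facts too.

13

Round 1 fires r2, r3, r9, giving eligible_subsidy, notify_finance, resident.
Round 2 fires r7, giving enrolled_program.
Round 3 fires r8, giving household_head.
Round 4 fires r5, giving address_verified.
Closure: {address_verified, adult_resident, application_complete, citizen, eligible_subsidy, enrolled_program, household_head, income_below_cap, notify_finance, over_18, priority_flag, renewal_due, resident} — 13 facts.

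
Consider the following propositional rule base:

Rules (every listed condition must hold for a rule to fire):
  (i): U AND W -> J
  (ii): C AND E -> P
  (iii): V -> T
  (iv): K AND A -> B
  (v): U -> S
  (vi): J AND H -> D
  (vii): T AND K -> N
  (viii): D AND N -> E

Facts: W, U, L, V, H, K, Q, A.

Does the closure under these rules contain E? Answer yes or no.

yes

[1] (i) [U AND W -> J]; (iii) [V -> T]; (iv) [K AND A -> B]; (v) [U -> S]. ⇒ new: J, T, B, S.
[2] (vi) [J AND H -> D]; (vii) [T AND K -> N]. ⇒ new: D, N.
[3] (viii) [D AND N -> E]. ⇒ new: E.
E appears in round 3, so it is derivable.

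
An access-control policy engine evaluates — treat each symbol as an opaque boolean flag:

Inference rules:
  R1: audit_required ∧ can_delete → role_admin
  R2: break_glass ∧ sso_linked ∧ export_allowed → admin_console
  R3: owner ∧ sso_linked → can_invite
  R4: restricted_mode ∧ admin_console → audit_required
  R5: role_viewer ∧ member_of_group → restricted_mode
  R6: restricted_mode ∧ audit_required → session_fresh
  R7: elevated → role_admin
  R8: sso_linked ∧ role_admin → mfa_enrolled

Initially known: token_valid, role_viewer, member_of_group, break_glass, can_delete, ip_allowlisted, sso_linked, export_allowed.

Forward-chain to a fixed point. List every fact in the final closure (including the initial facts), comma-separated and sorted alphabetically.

Round 1: R2 [break_glass ∧ sso_linked ∧ export_allowed → admin_console]; R5 [role_viewer ∧ member_of_group → restricted_mode]. Adds admin_console, restricted_mode.
Round 2: R4 [restricted_mode ∧ admin_console → audit_required]. Adds audit_required.
Round 3: R1 [audit_required ∧ can_delete → role_admin]; R6 [restricted_mode ∧ audit_required → session_fresh]. Adds role_admin, session_fresh.
Round 4: R8 [sso_linked ∧ role_admin → mfa_enrolled]. Adds mfa_enrolled.

admin_console, audit_required, break_glass, can_delete, export_allowed, ip_allowlisted, member_of_group, mfa_enrolled, restricted_mode, role_admin, role_viewer, session_fresh, sso_linked, token_valid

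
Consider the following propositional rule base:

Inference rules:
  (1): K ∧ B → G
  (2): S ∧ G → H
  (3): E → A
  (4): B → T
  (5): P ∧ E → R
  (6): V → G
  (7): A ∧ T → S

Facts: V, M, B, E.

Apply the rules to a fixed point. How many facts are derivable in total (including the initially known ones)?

9

[1] (3) [E → A]; (4) [B → T]; (6) [V → G]. ⇒ new: A, T, G.
[2] (7) [A ∧ T → S]. ⇒ new: S.
[3] (2) [S ∧ G → H]. ⇒ new: H.
Closure: {A, B, E, G, H, M, S, T, V} — 9 facts.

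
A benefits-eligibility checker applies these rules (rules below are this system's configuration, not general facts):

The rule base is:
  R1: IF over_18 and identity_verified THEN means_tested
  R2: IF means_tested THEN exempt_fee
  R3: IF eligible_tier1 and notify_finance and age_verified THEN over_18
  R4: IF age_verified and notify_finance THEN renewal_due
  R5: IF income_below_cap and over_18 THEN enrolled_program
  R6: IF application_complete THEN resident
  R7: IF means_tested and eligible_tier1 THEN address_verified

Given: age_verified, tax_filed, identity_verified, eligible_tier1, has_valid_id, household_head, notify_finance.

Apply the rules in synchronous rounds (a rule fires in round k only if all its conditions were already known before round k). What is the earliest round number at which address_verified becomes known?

3

Round 1 fires R3, R4, giving over_18, renewal_due.
Round 2 fires R1, giving means_tested.
Round 3 fires R2, R7, giving exempt_fee, address_verified.
address_verified first appears in round 3.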